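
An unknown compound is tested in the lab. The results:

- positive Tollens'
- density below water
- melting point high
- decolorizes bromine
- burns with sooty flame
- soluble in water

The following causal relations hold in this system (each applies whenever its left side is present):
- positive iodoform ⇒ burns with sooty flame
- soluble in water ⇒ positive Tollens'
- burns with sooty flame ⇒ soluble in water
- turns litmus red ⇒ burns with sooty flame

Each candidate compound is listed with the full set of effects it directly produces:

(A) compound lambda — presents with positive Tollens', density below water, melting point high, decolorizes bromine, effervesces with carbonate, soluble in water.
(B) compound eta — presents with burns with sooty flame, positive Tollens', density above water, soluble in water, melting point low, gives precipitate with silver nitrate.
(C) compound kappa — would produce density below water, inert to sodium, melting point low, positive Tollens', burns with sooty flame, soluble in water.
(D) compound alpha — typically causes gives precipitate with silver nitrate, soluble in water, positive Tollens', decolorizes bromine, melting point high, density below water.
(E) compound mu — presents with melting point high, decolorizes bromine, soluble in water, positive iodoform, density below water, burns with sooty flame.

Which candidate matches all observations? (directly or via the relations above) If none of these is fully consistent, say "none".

Testing each hypothesis:
(A) compound lambda — positive Tollens' yes; density below water yes; melting point high yes; decolorizes bromine yes; burns with sooty flame NO; soluble in water yes
(B) compound eta — positive Tollens' yes; density below water NO; melting point high NO; decolorizes bromine NO; burns with sooty flame yes; soluble in water yes
(C) compound kappa — positive Tollens' yes; density below water yes; melting point high NO; decolorizes bromine NO; burns with sooty flame yes; soluble in water yes
(D) compound alpha — positive Tollens' yes; density below water yes; melting point high yes; decolorizes bromine yes; burns with sooty flame NO; soluble in water yes
(E) compound mu — accounts for every observation (positive Tollens' by soluble in water → positive Tollens')
(E) is the only candidate with no mismatches.

E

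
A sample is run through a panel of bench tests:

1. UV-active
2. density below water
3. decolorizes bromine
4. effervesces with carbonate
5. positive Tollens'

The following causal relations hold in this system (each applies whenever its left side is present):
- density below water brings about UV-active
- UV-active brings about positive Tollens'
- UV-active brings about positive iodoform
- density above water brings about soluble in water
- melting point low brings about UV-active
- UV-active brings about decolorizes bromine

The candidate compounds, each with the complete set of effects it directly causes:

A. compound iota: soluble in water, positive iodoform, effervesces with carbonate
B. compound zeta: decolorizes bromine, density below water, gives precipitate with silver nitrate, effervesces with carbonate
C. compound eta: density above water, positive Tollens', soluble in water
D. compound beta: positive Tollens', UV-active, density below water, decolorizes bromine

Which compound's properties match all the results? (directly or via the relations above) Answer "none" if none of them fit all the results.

B

Per-candidate check:
(A) compound iota — UV-active -; density below water -; decolorizes bromine -; effervesces with carbonate +; positive Tollens' -
(B) compound zeta — accounts for every observation (UV-active by density below water → UV-active)
(C) compound eta — UV-active -; density below water -; decolorizes bromine -; effervesces with carbonate -; positive Tollens' +
(D) compound beta — UV-active +; density below water +; decolorizes bromine +; effervesces with carbonate -; positive Tollens' +
(B) is the only candidate with no mismatches.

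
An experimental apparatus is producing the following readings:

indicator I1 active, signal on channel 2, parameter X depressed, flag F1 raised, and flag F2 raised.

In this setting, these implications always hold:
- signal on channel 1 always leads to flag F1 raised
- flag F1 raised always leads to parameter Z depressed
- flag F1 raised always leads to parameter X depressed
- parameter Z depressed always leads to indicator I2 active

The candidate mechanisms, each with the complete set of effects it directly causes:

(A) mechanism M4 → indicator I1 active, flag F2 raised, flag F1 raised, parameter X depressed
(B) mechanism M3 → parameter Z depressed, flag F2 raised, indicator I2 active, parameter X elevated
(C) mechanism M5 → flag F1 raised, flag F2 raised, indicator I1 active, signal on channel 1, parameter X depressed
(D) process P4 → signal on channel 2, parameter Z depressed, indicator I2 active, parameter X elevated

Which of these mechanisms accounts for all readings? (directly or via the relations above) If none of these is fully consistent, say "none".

Checking each candidate against the observations:
(A) mechanism M4 — does not account for signal on channel 2
(B) mechanism M3 — indicator I1 active -; signal on channel 2 -; parameter X depressed -; flag F1 raised -; flag F2 raised +
(C) mechanism M5 — does not account for signal on channel 2
(D) process P4 — indicator I1 active -; signal on channel 2 +; parameter X depressed -; flag F1 raised -; flag F2 raised -
Every candidate fails on at least one observation.

none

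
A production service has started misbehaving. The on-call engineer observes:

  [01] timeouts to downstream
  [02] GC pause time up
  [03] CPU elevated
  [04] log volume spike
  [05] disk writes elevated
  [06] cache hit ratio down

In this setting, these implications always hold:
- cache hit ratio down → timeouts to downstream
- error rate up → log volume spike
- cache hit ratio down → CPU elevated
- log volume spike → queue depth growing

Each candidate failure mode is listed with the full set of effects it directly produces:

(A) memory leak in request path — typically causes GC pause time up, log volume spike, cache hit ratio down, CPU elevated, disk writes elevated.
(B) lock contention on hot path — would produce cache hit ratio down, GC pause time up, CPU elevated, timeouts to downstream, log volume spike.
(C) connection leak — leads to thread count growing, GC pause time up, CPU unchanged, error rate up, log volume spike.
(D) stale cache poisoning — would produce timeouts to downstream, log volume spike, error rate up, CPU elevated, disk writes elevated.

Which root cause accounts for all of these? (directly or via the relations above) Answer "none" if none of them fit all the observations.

Testing each hypothesis:
(A) memory leak in request path — accounts for every observation (timeouts to downstream by cache hit ratio down → timeouts to downstream)
(B) lock contention on hot path — does not account for disk writes elevated
(C) connection leak — fails on timeouts to downstream, CPU elevated, disk writes elevated, cache hit ratio down (predicts CPU unchanged, not CPU elevated)
(D) stale cache poisoning — timeouts to downstream yes; GC pause time up NO; CPU elevated yes; log volume spike yes; disk writes elevated yes; cache hit ratio down NO
(A) alone accounts for all the evidence.

A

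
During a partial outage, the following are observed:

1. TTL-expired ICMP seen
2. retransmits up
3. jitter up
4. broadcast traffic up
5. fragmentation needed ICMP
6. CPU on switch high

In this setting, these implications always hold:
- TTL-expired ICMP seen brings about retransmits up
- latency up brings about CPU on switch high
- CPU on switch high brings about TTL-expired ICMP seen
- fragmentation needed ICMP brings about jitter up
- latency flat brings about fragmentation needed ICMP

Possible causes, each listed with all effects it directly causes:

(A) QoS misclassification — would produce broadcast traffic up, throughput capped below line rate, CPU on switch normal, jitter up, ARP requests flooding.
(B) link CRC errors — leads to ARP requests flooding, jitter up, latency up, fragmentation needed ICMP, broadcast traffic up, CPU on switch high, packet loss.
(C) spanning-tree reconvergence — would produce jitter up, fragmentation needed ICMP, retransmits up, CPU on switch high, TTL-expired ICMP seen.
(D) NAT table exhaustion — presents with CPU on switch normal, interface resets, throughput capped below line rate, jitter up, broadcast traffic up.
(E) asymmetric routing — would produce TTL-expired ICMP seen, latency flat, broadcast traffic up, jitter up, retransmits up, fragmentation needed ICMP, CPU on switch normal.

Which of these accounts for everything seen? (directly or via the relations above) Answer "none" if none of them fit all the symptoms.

B

Checking each candidate against the observations:
(A) QoS misclassification — TTL-expired ICMP seen NO; retransmits up NO; jitter up yes; broadcast traffic up yes; fragmentation needed ICMP NO; CPU on switch high NO
(B) link CRC errors — TTL-expired ICMP seen yes (by CPU on switch high → TTL-expired ICMP seen); retransmits up yes (by CPU on switch high → TTL-expired ICMP seen → retransmits up); jitter up yes; broadcast traffic up yes; fragmentation needed ICMP yes; CPU on switch high yes
(C) spanning-tree reconvergence — does not account for broadcast traffic up
(D) NAT table exhaustion — TTL-expired ICMP seen NO; retransmits up NO; jitter up yes; broadcast traffic up yes; fragmentation needed ICMP NO; CPU on switch high NO
(E) asymmetric routing — fails on CPU on switch high (predicts CPU on switch normal, not CPU on switch high)
(B) alone accounts for all the evidence.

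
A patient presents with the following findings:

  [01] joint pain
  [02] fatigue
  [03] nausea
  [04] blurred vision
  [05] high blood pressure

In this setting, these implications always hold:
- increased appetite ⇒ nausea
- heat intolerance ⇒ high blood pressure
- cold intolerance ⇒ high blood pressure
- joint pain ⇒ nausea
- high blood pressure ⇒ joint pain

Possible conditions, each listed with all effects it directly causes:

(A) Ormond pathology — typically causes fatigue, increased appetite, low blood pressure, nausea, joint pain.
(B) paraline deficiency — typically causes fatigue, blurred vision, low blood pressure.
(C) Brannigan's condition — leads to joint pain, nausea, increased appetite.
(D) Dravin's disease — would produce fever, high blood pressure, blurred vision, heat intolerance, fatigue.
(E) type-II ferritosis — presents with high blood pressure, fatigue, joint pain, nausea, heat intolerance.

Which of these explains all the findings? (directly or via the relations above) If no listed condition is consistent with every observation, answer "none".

D

Per-candidate check:
(A) Ormond pathology — fails on blurred vision, high blood pressure (predicts low blood pressure, not high blood pressure)
(B) paraline deficiency — fails on joint pain, nausea, high blood pressure (predicts low blood pressure, not high blood pressure)
(C) Brannigan's condition — joint pain ✓; fatigue ✗; nausea ✓; blurred vision ✗; high blood pressure ✗
(D) Dravin's disease — joint pain ✓ (via high blood pressure → joint pain); fatigue ✓; nausea ✓ (via high blood pressure → joint pain → nausea); blurred vision ✓; high blood pressure ✓
(E) type-II ferritosis — joint pain ✓; fatigue ✓; nausea ✓; blurred vision ✗; high blood pressure ✓
(D) alone accounts for all the evidence.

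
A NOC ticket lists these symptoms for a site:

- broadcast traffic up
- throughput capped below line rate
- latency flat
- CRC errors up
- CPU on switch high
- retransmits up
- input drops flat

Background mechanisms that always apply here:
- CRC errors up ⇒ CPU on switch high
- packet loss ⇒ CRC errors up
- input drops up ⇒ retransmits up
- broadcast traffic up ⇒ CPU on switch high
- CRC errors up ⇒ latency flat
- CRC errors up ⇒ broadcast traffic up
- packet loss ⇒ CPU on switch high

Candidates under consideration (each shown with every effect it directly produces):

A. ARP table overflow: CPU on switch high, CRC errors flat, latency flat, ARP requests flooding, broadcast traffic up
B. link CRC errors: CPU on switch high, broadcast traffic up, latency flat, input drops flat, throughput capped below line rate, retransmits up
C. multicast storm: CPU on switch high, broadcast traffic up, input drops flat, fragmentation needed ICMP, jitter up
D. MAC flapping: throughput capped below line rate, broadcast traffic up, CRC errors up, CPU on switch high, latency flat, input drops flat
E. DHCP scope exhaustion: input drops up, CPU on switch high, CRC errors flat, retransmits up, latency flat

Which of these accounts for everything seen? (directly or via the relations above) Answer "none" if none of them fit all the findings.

none

For each candidate, compare predicted effects to what was observed:
(A) ARP table overflow — fails on throughput capped below line rate, CRC errors up, retransmits up, input drops flat (predicts CRC errors flat, not CRC errors up)
(B) link CRC errors — broadcast traffic up match; throughput capped below line rate match; latency flat match; CRC errors up miss; CPU on switch high match; retransmits up match; input drops flat match
(C) multicast storm — broadcast traffic up match; throughput capped below line rate miss; latency flat miss; CRC errors up miss; CPU on switch high match; retransmits up miss; input drops flat match
(D) MAC flapping — broadcast traffic up match; throughput capped below line rate match; latency flat match; CRC errors up match; CPU on switch high match; retransmits up miss; input drops flat match
(E) DHCP scope exhaustion — broadcast traffic up miss; throughput capped below line rate miss; latency flat match; CRC errors up miss; CPU on switch high match; retransmits up match; input drops flat miss
Every candidate fails on at least one observation.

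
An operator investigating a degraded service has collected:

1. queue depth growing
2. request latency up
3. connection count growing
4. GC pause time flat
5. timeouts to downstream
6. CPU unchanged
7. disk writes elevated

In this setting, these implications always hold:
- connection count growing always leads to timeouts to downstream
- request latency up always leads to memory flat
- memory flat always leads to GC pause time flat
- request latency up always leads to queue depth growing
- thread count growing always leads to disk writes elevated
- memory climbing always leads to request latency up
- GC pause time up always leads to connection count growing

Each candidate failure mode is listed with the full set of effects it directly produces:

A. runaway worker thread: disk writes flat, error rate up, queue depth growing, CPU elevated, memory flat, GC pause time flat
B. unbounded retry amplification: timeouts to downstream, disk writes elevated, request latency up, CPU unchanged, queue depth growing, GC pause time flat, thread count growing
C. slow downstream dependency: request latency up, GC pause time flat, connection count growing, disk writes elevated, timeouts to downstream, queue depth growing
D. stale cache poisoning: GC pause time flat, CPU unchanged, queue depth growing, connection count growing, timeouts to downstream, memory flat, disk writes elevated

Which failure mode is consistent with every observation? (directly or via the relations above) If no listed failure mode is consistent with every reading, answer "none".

Per-candidate check:
(A) runaway worker thread — fails on request latency up, connection count growing, timeouts to downstream, CPU unchanged, disk writes elevated (predicts CPU elevated, not CPU unchanged; predicts disk writes flat, not disk writes elevated)
(B) unbounded retry amplification — does not account for connection count growing
(C) slow downstream dependency — queue depth growing +; request latency up +; connection count growing +; GC pause time flat +; timeouts to downstream +; CPU unchanged -; disk writes elevated +
(D) stale cache poisoning — queue depth growing +; request latency up -; connection count growing +; GC pause time flat +; timeouts to downstream +; CPU unchanged +; disk writes elevated +
No candidate is consistent with all observations.

none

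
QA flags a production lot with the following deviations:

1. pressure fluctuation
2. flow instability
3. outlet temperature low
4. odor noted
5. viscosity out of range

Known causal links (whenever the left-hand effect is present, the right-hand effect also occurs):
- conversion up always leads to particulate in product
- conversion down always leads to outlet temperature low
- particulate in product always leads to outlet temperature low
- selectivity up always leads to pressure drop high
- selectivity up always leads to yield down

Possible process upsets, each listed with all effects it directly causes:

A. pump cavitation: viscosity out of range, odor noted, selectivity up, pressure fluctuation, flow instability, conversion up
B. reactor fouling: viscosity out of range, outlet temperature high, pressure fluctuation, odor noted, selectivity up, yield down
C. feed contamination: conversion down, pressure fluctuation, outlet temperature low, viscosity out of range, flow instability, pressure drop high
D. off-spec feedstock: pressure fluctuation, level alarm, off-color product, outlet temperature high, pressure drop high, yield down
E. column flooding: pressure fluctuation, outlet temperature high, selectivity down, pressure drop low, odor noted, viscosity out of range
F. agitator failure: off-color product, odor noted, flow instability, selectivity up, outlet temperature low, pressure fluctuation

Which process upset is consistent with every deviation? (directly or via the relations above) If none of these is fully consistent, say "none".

Checking each candidate against the observations:
(A) pump cavitation — pressure fluctuation yes; flow instability yes; outlet temperature low yes (through conversion up → particulate in product → outlet temperature low); odor noted yes; viscosity out of range yes
(B) reactor fouling — fails on flow instability, outlet temperature low (predicts outlet temperature high, not outlet temperature low)
(C) feed contamination — pressure fluctuation yes; flow instability yes; outlet temperature low yes; odor noted NO; viscosity out of range yes
(D) off-spec feedstock — fails on flow instability, outlet temperature low, odor noted, viscosity out of range (predicts outlet temperature high, not outlet temperature low)
(E) column flooding — pressure fluctuation yes; flow instability NO; outlet temperature low NO; odor noted yes; viscosity out of range yes
(F) agitator failure — pressure fluctuation yes; flow instability yes; outlet temperature low yes; odor noted yes; viscosity out of range NO
(A) is the only candidate with no mismatches.

A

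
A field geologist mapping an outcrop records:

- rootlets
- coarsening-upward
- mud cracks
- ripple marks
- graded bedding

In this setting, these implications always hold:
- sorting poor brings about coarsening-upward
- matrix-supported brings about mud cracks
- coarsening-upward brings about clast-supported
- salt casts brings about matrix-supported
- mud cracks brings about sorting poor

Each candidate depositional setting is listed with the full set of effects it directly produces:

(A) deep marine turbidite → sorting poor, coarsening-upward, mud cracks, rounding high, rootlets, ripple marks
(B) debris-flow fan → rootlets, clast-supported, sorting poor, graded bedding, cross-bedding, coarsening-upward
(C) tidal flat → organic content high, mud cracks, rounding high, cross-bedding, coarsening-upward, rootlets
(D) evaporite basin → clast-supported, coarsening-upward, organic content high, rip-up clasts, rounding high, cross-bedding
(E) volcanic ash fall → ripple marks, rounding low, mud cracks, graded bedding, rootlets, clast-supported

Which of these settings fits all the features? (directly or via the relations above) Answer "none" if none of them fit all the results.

E

Checking each candidate against the observations:
(A) deep marine turbidite — does not account for graded bedding
(B) debris-flow fan — rootlets +; coarsening-upward +; mud cracks -; ripple marks -; graded bedding +
(C) tidal flat — rootlets +; coarsening-upward +; mud cracks +; ripple marks -; graded bedding -
(D) evaporite basin — does not account for rootlets, mud cracks, ripple marks, graded bedding
(E) volcanic ash fall — rootlets +; coarsening-upward + (by mud cracks → sorting poor → coarsening-upward); mud cracks +; ripple marks +; graded bedding +
(E) alone accounts for all the evidence.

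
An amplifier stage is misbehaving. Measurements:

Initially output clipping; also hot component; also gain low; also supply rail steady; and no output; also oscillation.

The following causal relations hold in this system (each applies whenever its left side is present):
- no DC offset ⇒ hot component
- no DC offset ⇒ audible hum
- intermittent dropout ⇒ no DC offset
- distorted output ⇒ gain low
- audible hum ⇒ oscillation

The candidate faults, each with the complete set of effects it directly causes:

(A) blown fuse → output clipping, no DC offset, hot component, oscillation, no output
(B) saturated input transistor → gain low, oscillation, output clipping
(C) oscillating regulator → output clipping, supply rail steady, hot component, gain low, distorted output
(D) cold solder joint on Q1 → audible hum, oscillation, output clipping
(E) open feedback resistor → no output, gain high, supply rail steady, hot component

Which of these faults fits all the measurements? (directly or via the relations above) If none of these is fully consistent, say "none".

none

Testing each hypothesis:
(A) blown fuse — does not account for gain low, supply rail steady
(B) saturated input transistor — output clipping ✓; hot component ✗; gain low ✓; supply rail steady ✗; no output ✗; oscillation ✓
(C) oscillating regulator — does not account for no output, oscillation
(D) cold solder joint on Q1 — output clipping ✓; hot component ✗; gain low ✗; supply rail steady ✗; no output ✗; oscillation ✓
(E) open feedback resistor — fails on output clipping, gain low, oscillation (predicts gain high, not gain low)
Every candidate fails on at least one observation.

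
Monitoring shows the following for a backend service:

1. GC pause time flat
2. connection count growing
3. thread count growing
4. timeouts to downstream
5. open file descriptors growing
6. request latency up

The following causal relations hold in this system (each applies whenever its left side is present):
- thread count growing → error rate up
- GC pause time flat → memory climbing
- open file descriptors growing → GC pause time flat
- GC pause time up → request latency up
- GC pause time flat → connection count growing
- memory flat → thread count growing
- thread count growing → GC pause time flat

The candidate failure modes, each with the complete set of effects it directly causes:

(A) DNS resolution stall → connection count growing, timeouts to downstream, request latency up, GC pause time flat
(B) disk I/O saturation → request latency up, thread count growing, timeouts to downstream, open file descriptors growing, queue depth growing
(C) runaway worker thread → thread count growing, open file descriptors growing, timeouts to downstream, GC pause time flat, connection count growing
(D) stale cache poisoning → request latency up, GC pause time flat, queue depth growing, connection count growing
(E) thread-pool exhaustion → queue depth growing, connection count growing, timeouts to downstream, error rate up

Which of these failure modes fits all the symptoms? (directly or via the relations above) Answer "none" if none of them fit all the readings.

Per-candidate check:
(A) DNS resolution stall — does not account for thread count growing, open file descriptors growing
(B) disk I/O saturation — accounts for every observation (GC pause time flat via thread count growing → GC pause time flat)
(C) runaway worker thread — GC pause time flat match; connection count growing match; thread count growing match; timeouts to downstream match; open file descriptors growing match; request latency up miss
(D) stale cache poisoning — does not account for thread count growing, timeouts to downstream, open file descriptors growing
(E) thread-pool exhaustion — GC pause time flat miss; connection count growing match; thread count growing miss; timeouts to downstream match; open file descriptors growing miss; request latency up miss
Only (B) is consistent with every observation.

B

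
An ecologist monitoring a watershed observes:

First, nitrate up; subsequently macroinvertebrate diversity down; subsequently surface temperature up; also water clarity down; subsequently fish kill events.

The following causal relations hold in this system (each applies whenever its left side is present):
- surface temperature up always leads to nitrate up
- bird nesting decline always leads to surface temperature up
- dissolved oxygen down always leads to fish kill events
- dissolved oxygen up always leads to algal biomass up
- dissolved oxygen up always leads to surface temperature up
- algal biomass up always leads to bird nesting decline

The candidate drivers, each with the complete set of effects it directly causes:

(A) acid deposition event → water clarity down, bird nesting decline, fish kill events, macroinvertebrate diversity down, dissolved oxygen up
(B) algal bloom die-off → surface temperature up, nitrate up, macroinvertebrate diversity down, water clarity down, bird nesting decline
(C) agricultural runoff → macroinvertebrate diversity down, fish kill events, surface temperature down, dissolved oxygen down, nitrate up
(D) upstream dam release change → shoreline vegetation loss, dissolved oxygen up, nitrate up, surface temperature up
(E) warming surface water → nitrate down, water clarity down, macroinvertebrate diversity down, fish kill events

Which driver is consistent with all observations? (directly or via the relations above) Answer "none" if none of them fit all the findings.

Checking each candidate against the observations:
(A) acid deposition event — nitrate up yes (via dissolved oxygen up → surface temperature up → nitrate up); macroinvertebrate diversity down yes; surface temperature up yes (via dissolved oxygen up → surface temperature up); water clarity down yes; fish kill events yes
(B) algal bloom die-off — nitrate up yes; macroinvertebrate diversity down yes; surface temperature up yes; water clarity down yes; fish kill events NO
(C) agricultural runoff — fails on surface temperature up, water clarity down (predicts surface temperature down, not surface temperature up)
(D) upstream dam release change — does not account for macroinvertebrate diversity down, water clarity down, fish kill events
(E) warming surface water — nitrate up NO; macroinvertebrate diversity down yes; surface temperature up NO; water clarity down yes; fish kill events yes
Only (A) is consistent with every observation.

A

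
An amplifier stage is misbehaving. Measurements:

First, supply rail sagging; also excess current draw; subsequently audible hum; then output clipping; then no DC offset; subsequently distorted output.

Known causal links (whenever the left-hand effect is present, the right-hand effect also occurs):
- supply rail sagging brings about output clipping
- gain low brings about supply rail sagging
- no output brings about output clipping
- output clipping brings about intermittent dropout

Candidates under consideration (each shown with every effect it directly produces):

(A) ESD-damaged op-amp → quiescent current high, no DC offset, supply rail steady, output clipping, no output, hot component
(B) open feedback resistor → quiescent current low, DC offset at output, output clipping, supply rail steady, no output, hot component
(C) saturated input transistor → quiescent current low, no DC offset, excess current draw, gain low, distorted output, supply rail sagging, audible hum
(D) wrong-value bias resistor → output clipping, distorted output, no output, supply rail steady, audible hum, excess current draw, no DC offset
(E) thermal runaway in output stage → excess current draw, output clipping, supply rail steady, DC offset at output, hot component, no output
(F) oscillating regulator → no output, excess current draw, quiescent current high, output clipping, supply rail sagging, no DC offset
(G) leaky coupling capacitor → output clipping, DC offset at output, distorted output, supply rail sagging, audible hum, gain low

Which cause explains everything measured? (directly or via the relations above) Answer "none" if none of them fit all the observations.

Testing each hypothesis:
(A) ESD-damaged op-amp — supply rail sagging -; excess current draw -; audible hum -; output clipping +; no DC offset +; distorted output -
(B) open feedback resistor — fails on supply rail sagging, excess current draw, audible hum, no DC offset, distorted output (predicts supply rail steady, not supply rail sagging; predicts DC offset at output, not no DC offset)
(C) saturated input transistor — accounts for every observation (output clipping through supply rail sagging → output clipping)
(D) wrong-value bias resistor — fails on supply rail sagging (predicts supply rail steady, not supply rail sagging)
(E) thermal runaway in output stage — fails on supply rail sagging, audible hum, no DC offset, distorted output (predicts supply rail steady, not supply rail sagging; predicts DC offset at output, not no DC offset)
(F) oscillating regulator — supply rail sagging +; excess current draw +; audible hum -; output clipping +; no DC offset +; distorted output -
(G) leaky coupling capacitor — supply rail sagging +; excess current draw -; audible hum +; output clipping +; no DC offset -; distorted output +
(C) is the only candidate with no mismatches.

C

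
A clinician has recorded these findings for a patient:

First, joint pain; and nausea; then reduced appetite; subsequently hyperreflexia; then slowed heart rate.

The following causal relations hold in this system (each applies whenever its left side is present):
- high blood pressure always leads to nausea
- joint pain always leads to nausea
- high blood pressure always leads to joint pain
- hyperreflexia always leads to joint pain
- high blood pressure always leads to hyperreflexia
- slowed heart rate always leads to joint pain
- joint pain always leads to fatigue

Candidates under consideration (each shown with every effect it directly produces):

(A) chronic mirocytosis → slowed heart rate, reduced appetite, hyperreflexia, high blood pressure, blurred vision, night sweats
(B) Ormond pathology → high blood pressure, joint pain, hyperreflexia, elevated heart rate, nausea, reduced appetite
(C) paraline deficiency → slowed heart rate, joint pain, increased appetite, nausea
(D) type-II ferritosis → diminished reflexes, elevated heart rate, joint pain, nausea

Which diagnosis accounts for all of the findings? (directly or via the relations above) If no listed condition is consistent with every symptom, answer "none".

A

Per-candidate check:
(A) chronic mirocytosis — joint pain ✓ (by high blood pressure → joint pain); nausea ✓ (by high blood pressure → nausea); reduced appetite ✓; hyperreflexia ✓; slowed heart rate ✓
(B) Ormond pathology — fails on slowed heart rate (predicts elevated heart rate, not slowed heart rate)
(C) paraline deficiency — joint pain ✓; nausea ✓; reduced appetite ✗; hyperreflexia ✗; slowed heart rate ✓
(D) type-II ferritosis — fails on reduced appetite, hyperreflexia, slowed heart rate (predicts diminished reflexes, not hyperreflexia; predicts elevated heart rate, not slowed heart rate)
Only (A) is consistent with every observation.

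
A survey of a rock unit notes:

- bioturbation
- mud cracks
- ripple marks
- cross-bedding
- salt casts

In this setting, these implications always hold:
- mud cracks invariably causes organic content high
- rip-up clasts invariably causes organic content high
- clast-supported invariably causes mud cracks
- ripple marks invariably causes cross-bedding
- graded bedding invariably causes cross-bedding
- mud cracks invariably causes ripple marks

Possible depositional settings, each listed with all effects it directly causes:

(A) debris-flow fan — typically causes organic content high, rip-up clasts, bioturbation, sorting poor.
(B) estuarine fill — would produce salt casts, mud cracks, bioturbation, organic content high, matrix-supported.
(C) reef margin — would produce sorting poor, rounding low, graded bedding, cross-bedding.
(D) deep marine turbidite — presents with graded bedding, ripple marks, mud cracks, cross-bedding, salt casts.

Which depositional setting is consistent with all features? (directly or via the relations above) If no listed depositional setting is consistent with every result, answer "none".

Checking each candidate against the observations:
(A) debris-flow fan — bioturbation +; mud cracks -; ripple marks -; cross-bedding -; salt casts -
(B) estuarine fill — bioturbation +; mud cracks +; ripple marks + (via mud cracks → ripple marks); cross-bedding + (via mud cracks → ripple marks → cross-bedding); salt casts +
(C) reef margin — bioturbation -; mud cracks -; ripple marks -; cross-bedding +; salt casts -
(D) deep marine turbidite — bioturbation -; mud cracks +; ripple marks +; cross-bedding +; salt casts +
Only (B) is consistent with every observation.

B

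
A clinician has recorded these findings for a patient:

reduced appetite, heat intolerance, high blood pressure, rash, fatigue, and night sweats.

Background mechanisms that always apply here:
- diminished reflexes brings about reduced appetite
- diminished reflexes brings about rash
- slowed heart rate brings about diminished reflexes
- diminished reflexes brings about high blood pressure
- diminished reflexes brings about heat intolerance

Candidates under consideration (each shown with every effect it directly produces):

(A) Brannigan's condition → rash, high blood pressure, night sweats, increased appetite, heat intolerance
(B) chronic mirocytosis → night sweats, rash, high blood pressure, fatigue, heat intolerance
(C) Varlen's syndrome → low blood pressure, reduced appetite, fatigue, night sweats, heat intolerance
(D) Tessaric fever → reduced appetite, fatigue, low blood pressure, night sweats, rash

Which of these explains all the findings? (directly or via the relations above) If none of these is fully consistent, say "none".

none

Testing each hypothesis:
(A) Brannigan's condition — reduced appetite NO; heat intolerance yes; high blood pressure yes; rash yes; fatigue NO; night sweats yes
(B) chronic mirocytosis — does not account for reduced appetite
(C) Varlen's syndrome — fails on high blood pressure, rash (predicts low blood pressure, not high blood pressure)
(D) Tessaric fever — fails on heat intolerance, high blood pressure (predicts low blood pressure, not high blood pressure)
Every candidate fails on at least one observation.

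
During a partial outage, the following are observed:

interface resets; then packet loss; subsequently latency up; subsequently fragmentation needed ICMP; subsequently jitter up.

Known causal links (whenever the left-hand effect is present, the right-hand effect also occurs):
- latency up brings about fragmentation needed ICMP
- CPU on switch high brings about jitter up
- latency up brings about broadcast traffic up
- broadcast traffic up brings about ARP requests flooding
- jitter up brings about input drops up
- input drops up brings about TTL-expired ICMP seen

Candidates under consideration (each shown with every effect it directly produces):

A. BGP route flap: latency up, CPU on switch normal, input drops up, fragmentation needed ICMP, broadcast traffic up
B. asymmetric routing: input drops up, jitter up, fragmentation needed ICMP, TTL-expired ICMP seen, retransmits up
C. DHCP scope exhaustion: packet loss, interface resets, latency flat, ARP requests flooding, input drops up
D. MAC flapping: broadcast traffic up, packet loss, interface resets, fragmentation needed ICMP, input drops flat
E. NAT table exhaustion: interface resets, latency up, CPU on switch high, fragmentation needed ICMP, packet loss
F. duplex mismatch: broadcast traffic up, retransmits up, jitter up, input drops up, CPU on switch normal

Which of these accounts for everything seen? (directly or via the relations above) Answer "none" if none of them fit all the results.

E

Testing each hypothesis:
(A) BGP route flap — interface resets -; packet loss -; latency up +; fragmentation needed ICMP +; jitter up -
(B) asymmetric routing — does not account for interface resets, packet loss, latency up
(C) DHCP scope exhaustion — interface resets +; packet loss +; latency up -; fragmentation needed ICMP -; jitter up -
(D) MAC flapping — interface resets +; packet loss +; latency up -; fragmentation needed ICMP +; jitter up -
(E) NAT table exhaustion — interface resets +; packet loss +; latency up +; fragmentation needed ICMP +; jitter up + (by CPU on switch high → jitter up)
(F) duplex mismatch — interface resets -; packet loss -; latency up -; fragmentation needed ICMP -; jitter up +
Only (E) is consistent with every observation.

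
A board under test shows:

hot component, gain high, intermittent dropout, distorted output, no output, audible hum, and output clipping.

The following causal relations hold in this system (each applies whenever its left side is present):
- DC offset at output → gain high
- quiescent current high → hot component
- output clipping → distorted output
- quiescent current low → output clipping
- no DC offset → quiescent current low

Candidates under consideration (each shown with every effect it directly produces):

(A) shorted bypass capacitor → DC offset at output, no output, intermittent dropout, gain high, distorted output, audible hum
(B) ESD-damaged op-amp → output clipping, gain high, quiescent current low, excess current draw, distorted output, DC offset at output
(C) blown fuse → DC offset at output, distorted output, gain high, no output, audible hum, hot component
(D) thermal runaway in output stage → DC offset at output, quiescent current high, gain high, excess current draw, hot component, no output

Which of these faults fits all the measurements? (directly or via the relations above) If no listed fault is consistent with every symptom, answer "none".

Checking each candidate against the observations:
(A) shorted bypass capacitor — hot component NO; gain high yes; intermittent dropout yes; distorted output yes; no output yes; audible hum yes; output clipping NO
(B) ESD-damaged op-amp — does not account for hot component, intermittent dropout, no output, audible hum
(C) blown fuse — does not account for intermittent dropout, output clipping
(D) thermal runaway in output stage — does not account for intermittent dropout, distorted output, audible hum, output clipping
None of the listed candidates fits everything.

none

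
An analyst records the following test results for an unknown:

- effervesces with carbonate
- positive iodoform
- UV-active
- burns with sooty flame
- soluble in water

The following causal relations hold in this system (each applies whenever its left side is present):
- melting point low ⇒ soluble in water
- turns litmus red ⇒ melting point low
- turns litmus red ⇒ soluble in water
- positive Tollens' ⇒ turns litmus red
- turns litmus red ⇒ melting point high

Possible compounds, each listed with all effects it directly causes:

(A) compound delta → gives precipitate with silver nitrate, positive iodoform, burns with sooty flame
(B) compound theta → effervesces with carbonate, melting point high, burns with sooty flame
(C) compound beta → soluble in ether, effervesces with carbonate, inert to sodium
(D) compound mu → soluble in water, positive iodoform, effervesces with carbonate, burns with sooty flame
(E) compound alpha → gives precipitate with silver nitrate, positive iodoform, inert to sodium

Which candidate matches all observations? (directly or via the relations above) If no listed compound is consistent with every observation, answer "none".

Checking each candidate against the observations:
(A) compound delta — effervesces with carbonate miss; positive iodoform match; UV-active miss; burns with sooty flame match; soluble in water miss
(B) compound theta — effervesces with carbonate match; positive iodoform miss; UV-active miss; burns with sooty flame match; soluble in water miss
(C) compound beta — does not account for positive iodoform, UV-active, burns with sooty flame, soluble in water
(D) compound mu — does not account for UV-active
(E) compound alpha — effervesces with carbonate miss; positive iodoform match; UV-active miss; burns with sooty flame miss; soluble in water miss
None of the listed candidates fits everything.

none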